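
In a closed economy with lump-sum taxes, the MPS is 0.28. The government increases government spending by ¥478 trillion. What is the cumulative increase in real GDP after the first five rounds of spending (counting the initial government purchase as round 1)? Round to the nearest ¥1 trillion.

¥1,377 trillion

MPC = 1 − MPS = 1 − 0.28 = 0.72.
Round 1 adds ΔG = ¥478 trillion; each later round is MPC = 0.72 times the previous.
After 5 rounds: 478 + 344.16 + 247.7952 + 178.412544 + 128.45703168 = ΔG·(1 − c^5)/(1 − c) = 478 × (1 − 0.1934917632)/0.28 ≈ ¥1,377 trillion.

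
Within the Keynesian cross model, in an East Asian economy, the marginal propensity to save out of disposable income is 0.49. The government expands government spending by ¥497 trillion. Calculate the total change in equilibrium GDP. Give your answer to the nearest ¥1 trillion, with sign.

MPC = 1 − MPS = 1 − 0.49 = 0.51.
Expenditure multiplier = 1/(1 − MPC) = 1/(1 − 0.51) = 1/0.49 ≈ 2.041.
ΔY = k × ΔG = (+¥497 trillion) / 0.49 ≈ +¥1,014 trillion.

+¥1,014 trillion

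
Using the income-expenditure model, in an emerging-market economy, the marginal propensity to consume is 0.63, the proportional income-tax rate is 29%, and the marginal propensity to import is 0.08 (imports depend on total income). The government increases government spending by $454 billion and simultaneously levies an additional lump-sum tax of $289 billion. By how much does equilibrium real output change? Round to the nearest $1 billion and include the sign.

Expenditure multiplier = 1/(1 − c(1−t) + m) = 1/(1 − 0.63×0.71 + 0.08) = 1/0.6327 ≈ 1.581.
ΔG contributes k·ΔG = (+$454 billion) / 0.6327 ≈ +$717.6 billion.
ΔT of +$289 billion changes first-round spending by −c·ΔT = −$182.07 billion, contributing k·(−c·ΔT) = (−$182.07 billion) / 0.6327 ≈ −$287.8 billion.
Net ΔY = k(ΔG − c·ΔT) = (+$271.93 billion) / 0.6327 ≈ +$430 billion.

+$430 billion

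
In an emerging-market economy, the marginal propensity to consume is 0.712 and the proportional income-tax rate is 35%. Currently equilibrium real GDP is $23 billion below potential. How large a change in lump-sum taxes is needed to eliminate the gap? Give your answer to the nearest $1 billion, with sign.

Spending multiplier = 1/(1 − c(1−t)) = 1/(1 − 0.712×0.65) = 1/0.5372 ≈ 1.862.
Tax multiplier = −c·k = −0.712/0.5372 ≈ −1.325. Need ΔY = +$23 billion, so ΔT = ΔY/(−c·k) = −(+$23 billion) × 0.5372 / 0.712 ≈ −$17 billion.
The government should cut lump-sum taxes by $17 billion.

−$17 billion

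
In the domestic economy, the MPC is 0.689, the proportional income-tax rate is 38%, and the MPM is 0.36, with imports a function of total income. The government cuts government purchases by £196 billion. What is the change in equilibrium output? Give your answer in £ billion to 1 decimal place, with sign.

Government-spending multiplier = 1/(1 − c(1−t) + m) = 1/(1 − 0.689×0.62 + 0.36) = 1/0.93282 ≈ 1.072.
ΔY = k × ΔG = (−£196 billion) / 0.93282 ≈ −£210.1 billion.

−£210.1 billion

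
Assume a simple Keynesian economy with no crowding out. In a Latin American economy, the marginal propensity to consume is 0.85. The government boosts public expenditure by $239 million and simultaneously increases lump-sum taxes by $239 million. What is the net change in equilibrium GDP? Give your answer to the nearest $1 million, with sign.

Expenditure multiplier = 1/(1 − MPC) = 1/(1 − 0.85) = 1/0.15 ≈ 6.667.
ΔG contributes k·ΔG = (+$239 million) / 0.15 ≈ +$1,593.3 million.
ΔT of +$239 million changes first-round spending by −c·ΔT = −$203.15 million, contributing k·(−c·ΔT) = (−$203.15 million) / 0.15 ≈ −$1,354.3 million.
With ΔG = ΔT and no other leakages, the balanced-budget multiplier is 1, so ΔY = ΔG = +$239 million.

+$239 million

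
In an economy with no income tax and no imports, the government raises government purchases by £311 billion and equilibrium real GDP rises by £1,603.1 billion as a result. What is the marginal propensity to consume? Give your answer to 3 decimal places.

0.806

Implied spending multiplier k = ΔY/ΔG = 1,603.1/311 ≈ 5.1547.
Since k = 1/(1 − MPC), MPC = 1 − 1/k = 1 − ΔG/ΔY = 1 − 311/1,603.1 ≈ 0.806.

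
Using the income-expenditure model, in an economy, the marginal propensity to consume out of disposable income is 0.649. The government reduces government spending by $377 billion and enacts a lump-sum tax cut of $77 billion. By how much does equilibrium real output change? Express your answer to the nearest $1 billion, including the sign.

−$932 billion

Expenditure multiplier = 1/(1 − MPC) = 1/(1 − 0.649) = 1/0.351 ≈ 2.849.
ΔG contributes k·ΔG = (−$377 billion) / 0.351 ≈ −$1,074.1 billion.
ΔT of −$77 billion changes first-round spending by −c·ΔT = +$49.973 billion, contributing k·(−c·ΔT) = (+$49.973 billion) / 0.351 ≈ +$142.4 billion.
Net ΔY = k(ΔG − c·ΔT) = (−$327.027 billion) / 0.351 ≈ −$932 billion.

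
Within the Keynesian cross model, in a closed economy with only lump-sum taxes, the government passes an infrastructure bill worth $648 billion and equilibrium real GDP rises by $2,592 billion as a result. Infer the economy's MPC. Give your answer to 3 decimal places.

0.750

Implied spending multiplier k = ΔY/ΔG = 2,592/648 = 4.
Since k = 1/(1 − MPC), MPC = 1 − 1/k = 1 − ΔG/ΔY = 1 − 648/2,592 = 0.750.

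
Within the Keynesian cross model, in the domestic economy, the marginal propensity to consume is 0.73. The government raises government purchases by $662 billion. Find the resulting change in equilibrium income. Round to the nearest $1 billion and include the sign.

+$2,452 billion

Spending multiplier = 1/(1 − MPC) = 1/(1 − 0.73) = 1/0.27 ≈ 3.704.
ΔY = k × ΔG = (+$662 billion) / 0.27 ≈ +$2,452 billion.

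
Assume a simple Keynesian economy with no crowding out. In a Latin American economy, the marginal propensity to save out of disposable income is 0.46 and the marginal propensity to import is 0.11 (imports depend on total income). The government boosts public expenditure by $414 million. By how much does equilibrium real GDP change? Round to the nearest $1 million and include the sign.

+$726 million

MPC = 1 − MPS = 1 − 0.46 = 0.54.
Government-spending multiplier = 1/(1 − c + m) = 1/(1 − 0.54 + 0.11) = 1/0.57 ≈ 1.754.
ΔY = k × ΔG = (+$414 million) / 0.57 ≈ +$726 million.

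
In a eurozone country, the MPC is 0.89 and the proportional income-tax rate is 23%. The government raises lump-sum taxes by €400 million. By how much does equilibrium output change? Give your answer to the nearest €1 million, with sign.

−€1,131 million

A lump-sum tax change of +€400 million shifts disposable income by −€400 million; first-round consumption changes by −c × ΔT = −0.89 × (+€400 million) = −€356 million.
Expenditure multiplier = 1/(1 − c(1−t)) = 1/(1 − 0.89×0.77) = 1/0.3147 ≈ 3.178.
The tax multiplier is −c × k ≈ −2.828, so ΔY = k × (−c·ΔT) = (−€356 million) / 0.3147 ≈ −€1,131 million.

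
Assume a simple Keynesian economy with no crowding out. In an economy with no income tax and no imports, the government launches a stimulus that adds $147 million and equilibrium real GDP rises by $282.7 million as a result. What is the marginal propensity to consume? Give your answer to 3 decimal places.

0.480

Implied spending multiplier k = ΔY/ΔG = 282.7/147 ≈ 1.9231.
Since k = 1/(1 − MPC), MPC = 1 − 1/k = 1 − ΔG/ΔY = 1 − 147/282.7 ≈ 0.480.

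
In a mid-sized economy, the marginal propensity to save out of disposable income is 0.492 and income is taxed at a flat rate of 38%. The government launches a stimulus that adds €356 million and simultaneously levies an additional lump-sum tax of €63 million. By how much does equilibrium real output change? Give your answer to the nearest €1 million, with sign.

MPC = 1 − MPS = 1 − 0.492 = 0.508.
Expenditure multiplier = 1/(1 − c(1−t)) = 1/(1 − 0.508×0.62) = 1/0.68504 ≈ 1.46.
ΔG contributes k·ΔG = (+€356 million) / 0.68504 ≈ +€519.7 million.
ΔT of +€63 million changes first-round spending by −c·ΔT = −€32.004 million, contributing k·(−c·ΔT) = (−€32.004 million) / 0.68504 ≈ −€46.7 million.
Net ΔY = k(ΔG − c·ΔT) = (+€323.996 million) / 0.68504 ≈ +€473 million.

+€473 million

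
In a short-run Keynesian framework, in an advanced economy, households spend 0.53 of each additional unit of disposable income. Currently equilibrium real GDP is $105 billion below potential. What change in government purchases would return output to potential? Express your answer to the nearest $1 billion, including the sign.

+$49 billion

Spending multiplier = 1/(1 − MPC) = 1/(1 − 0.53) = 1/0.47 ≈ 2.128.
Need ΔY = +$105 billion, so ΔG = ΔY/k = (+$105 billion) × 0.47 ≈ +$49 billion.
The government should increase government purchases by $49 billion.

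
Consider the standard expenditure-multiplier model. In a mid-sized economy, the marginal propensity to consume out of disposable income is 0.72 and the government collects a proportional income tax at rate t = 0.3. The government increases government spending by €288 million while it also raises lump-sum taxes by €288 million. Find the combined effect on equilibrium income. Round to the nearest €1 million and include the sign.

+€163 million

Expenditure multiplier = 1/(1 − c(1−t)) = 1/(1 − 0.72×0.7) = 1/0.496 ≈ 2.016.
ΔG contributes k·ΔG = (+€288 million) / 0.496 ≈ +€580.6 million.
ΔT of +€288 million changes first-round spending by −c·ΔT = −€207.36 million, contributing k·(−c·ΔT) = (−€207.36 million) / 0.496 ≈ −€418.1 million.
Net ΔY = k(ΔG − c·ΔT) = (+€80.64 million) / 0.496 ≈ +€163 million.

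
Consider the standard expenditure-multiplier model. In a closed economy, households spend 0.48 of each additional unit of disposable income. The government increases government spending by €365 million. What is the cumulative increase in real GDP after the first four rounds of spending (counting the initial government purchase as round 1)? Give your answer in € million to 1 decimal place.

Round 1 adds ΔG = €365 million; each later round is MPC = 0.48 times the previous.
After 4 rounds: 365 + 175.2 + 84.096 + 40.36608 = ΔG·(1 − c^4)/(1 − c) = 365 × (1 − 0.05308416)/0.52 ≈ €664.7 million.

€664.7 million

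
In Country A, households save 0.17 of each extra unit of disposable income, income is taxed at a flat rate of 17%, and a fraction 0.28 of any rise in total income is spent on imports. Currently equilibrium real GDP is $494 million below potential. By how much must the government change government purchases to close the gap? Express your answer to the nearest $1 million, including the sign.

+$292 million

MPC = 1 − MPS = 1 − 0.17 = 0.83.
Spending multiplier = 1/(1 − c(1−t) + m) = 1/(1 − 0.83×0.83 + 0.28) = 1/0.5911 ≈ 1.692.
Need ΔY = +$494 million, so ΔG = ΔY/k = (+$494 million) × 0.5911 ≈ +$292 million.
The government should increase government purchases by $292 million.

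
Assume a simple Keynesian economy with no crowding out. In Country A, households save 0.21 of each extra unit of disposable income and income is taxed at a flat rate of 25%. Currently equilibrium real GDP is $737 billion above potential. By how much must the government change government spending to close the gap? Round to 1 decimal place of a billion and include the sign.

−$300.3 billion

MPC = 1 − MPS = 1 − 0.21 = 0.79.
Spending multiplier = 1/(1 − c(1−t)) = 1/(1 − 0.79×0.75) = 1/0.4075 ≈ 2.454.
Need ΔY = −$737 billion, so ΔG = ΔY/k = (−$737 billion) × 0.4075 ≈ −$300.3 billion.
The government should cut government spending by $300.3 billion.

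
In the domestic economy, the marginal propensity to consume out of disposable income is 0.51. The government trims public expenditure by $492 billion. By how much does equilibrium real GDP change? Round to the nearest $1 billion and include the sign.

Expenditure multiplier = 1/(1 − MPC) = 1/(1 − 0.51) = 1/0.49 ≈ 2.041.
ΔY = k × ΔG = (−$492 billion) / 0.49 ≈ −$1,004 billion.

−$1,004 billion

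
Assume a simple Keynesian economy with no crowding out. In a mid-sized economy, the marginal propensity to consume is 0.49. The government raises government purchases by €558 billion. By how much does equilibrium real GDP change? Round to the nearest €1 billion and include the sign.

+€1,094 billion

Spending multiplier = 1/(1 − MPC) = 1/(1 − 0.49) = 1/0.51 ≈ 1.961.
ΔY = k × ΔG = (+€558 billion) / 0.51 ≈ +€1,094 billion.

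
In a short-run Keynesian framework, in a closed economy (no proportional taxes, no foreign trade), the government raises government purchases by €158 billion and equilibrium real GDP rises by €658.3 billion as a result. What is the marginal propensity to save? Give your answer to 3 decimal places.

Implied spending multiplier k = ΔY/ΔG = 658.3/158 ≈ 4.1665.
Since k = 1/(1 − MPC), MPC = 1 − 1/k = 1 − ΔG/ΔY = 1 − 158/658.3 ≈ 0.760.
MPS = 1 − MPC = 0.240.

0.240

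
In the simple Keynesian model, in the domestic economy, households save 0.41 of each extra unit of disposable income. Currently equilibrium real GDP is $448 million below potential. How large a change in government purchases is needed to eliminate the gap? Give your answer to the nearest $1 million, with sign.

MPC = 1 − MPS = 1 − 0.41 = 0.59.
Spending multiplier = 1/(1 − MPC) = 1/(1 − 0.59) = 1/0.41 ≈ 2.439.
Need ΔY = +$448 million, so ΔG = ΔY/k = (+$448 million) × 0.41 ≈ +$184 million.
The government should increase government purchases by $184 million.

+$184 million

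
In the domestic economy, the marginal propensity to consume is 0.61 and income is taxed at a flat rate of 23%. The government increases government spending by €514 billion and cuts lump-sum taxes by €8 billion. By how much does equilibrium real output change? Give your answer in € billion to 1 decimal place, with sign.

Expenditure multiplier = 1/(1 − c(1−t)) = 1/(1 − 0.61×0.77) = 1/0.5303 ≈ 1.886.
ΔG contributes k·ΔG = (+€514 billion) / 0.5303 ≈ +€969.3 billion.
ΔT of −€8 billion changes first-round spending by −c·ΔT = +€4.88 billion, contributing k·(−c·ΔT) = (+€4.88 billion) / 0.5303 ≈ +€9.2 billion.
Net ΔY = k(ΔG − c·ΔT) = (+€518.88 billion) / 0.5303 ≈ +€978.5 billion.

+€978.5 billion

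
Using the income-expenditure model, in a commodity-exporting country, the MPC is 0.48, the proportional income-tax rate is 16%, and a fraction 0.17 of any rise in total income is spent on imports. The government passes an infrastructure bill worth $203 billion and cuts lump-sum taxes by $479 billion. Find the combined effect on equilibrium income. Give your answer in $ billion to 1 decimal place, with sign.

+$564.6 billion

Expenditure multiplier = 1/(1 − c(1−t) + m) = 1/(1 − 0.48×0.84 + 0.17) = 1/0.7668 ≈ 1.304.
ΔG contributes k·ΔG = (+$203 billion) / 0.7668 ≈ +$264.7 billion.
ΔT of −$479 billion changes first-round spending by −c·ΔT = +$229.92 billion, contributing k·(−c·ΔT) = (+$229.92 billion) / 0.7668 ≈ +$299.8 billion.
Net ΔY = k(ΔG − c·ΔT) = (+$432.92 billion) / 0.7668 ≈ +$564.6 billion.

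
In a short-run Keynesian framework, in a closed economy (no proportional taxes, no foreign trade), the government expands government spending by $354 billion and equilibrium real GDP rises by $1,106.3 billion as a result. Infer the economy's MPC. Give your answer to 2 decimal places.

Implied spending multiplier k = ΔY/ΔG = 1,106.3/354 ≈ 3.1251.
Since k = 1/(1 − MPC), MPC = 1 − 1/k = 1 − ΔG/ΔY = 1 − 354/1,106.3 ≈ 0.68.

0.68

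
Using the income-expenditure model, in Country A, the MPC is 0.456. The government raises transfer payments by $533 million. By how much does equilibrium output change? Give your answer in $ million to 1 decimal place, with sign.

The transfer change shifts disposable income by +$533 million, so first-round consumption changes by c·ΔTR = 0.456 × (+$533 million) = +$243.048 million.
Expenditure multiplier = 1/(1 − MPC) = 1/(1 − 0.456) = 1/0.544 ≈ 1.838.
The transfer multiplier is c × k ≈ 0.838, so ΔY = k × (c·ΔTR) = (+$243.048 million) / 0.544 ≈ +$446.8 million.

+$446.8 million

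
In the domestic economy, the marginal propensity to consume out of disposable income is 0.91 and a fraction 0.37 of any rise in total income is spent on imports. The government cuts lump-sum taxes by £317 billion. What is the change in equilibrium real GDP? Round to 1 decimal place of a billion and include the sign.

+£627.1 billion

A lump-sum tax change of −£317 billion shifts disposable income by +£317 billion; first-round consumption changes by −c × ΔT = −0.91 × (−£317 billion) = +£288.47 billion.
Expenditure multiplier = 1/(1 − c + m) = 1/(1 − 0.91 + 0.37) = 1/0.46 ≈ 2.174.
The tax multiplier is −c × k ≈ −1.978, so ΔY = k × (−c·ΔT) = (+£288.47 billion) / 0.46 ≈ +£627.1 billion.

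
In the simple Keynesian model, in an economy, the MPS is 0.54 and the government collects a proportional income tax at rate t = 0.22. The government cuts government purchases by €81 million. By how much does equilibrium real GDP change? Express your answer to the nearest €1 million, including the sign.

−€126 million

MPC = 1 − MPS = 1 − 0.54 = 0.46.
Government-spending multiplier = 1/(1 − c(1−t)) = 1/(1 − 0.46×0.78) = 1/0.6412 ≈ 1.56.
ΔY = k × ΔG = (−€81 million) / 0.6412 ≈ −€126 million.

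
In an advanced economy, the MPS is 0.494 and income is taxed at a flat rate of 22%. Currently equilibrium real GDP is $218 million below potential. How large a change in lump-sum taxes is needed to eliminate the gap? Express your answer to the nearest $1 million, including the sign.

MPC = 1 − MPS = 1 − 0.494 = 0.506.
Spending multiplier = 1/(1 − c(1−t)) = 1/(1 − 0.506×0.78) = 1/0.60532 ≈ 1.652.
Tax multiplier = −c·k = −0.506/0.60532 ≈ −0.836. Need ΔY = +$218 million, so ΔT = ΔY/(−c·k) = −(+$218 million) × 0.60532 / 0.506 ≈ −$261 million.
The government should cut lump-sum taxes by $261 million.

−$261 million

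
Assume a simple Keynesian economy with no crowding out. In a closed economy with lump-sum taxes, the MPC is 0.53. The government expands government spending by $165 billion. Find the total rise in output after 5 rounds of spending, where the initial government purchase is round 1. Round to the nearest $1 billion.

$336 billion

Round 1 adds ΔG = $165 billion; each later round is MPC = 0.53 times the previous.
After 5 rounds: 165 + 87.45 + 46.3485 + 24.564705 + 13.01929365 = ΔG·(1 − c^5)/(1 − c) = 165 × (1 − 0.0418195493)/0.47 ≈ $336 billion.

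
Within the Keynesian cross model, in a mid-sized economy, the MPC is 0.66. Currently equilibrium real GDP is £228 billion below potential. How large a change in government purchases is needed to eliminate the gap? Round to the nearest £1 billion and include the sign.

Spending multiplier = 1/(1 − MPC) = 1/(1 − 0.66) = 1/0.34 ≈ 2.941.
Need ΔY = +£228 billion, so ΔG = ΔY/k = (+£228 billion) × 0.34 ≈ +£78 billion.
The government should increase government purchases by £78 billion.

+£78 billion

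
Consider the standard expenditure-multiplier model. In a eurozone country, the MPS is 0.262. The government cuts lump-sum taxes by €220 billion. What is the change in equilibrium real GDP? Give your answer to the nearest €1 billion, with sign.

+€620 billion

MPC = 1 − MPS = 1 − 0.262 = 0.738.
A lump-sum tax change of −€220 billion shifts disposable income by +€220 billion; first-round consumption changes by −c × ΔT = −0.738 × (−€220 billion) = +€162.36 billion.
Expenditure multiplier = 1/(1 − MPC) = 1/(1 − 0.738) = 1/0.262 ≈ 3.817.
The tax multiplier is −c × k ≈ −2.817, so ΔY = k × (−c·ΔT) = (+€162.36 billion) / 0.262 ≈ +€620 billion.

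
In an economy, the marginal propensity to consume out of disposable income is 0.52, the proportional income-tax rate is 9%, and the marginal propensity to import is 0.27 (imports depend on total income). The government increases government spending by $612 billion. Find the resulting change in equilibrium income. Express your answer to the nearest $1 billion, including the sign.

Expenditure multiplier = 1/(1 − c(1−t) + m) = 1/(1 − 0.52×0.91 + 0.27) = 1/0.7968 ≈ 1.255.
ΔY = k × ΔG = (+$612 billion) / 0.7968 ≈ +$768 billion.

+$768 billion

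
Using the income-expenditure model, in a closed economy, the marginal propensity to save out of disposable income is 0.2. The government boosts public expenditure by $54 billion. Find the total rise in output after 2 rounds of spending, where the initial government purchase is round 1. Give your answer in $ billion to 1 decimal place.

$97.2 billion

MPC = 1 − MPS = 1 − 0.2 = 0.8.
Round 1 adds ΔG = $54 billion; each later round is MPC = 0.8 times the previous.
After 2 rounds: 54 + 43.2 = ΔG·(1 − c^2)/(1 − c) = 54 × (1 − 0.64)/0.2 = $97.2 billion.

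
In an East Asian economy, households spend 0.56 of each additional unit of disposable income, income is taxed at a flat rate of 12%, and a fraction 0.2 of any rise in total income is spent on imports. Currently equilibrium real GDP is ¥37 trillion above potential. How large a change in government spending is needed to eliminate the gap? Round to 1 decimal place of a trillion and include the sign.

Spending multiplier = 1/(1 − c(1−t) + m) = 1/(1 − 0.56×0.88 + 0.2) = 1/0.7072 ≈ 1.414.
Need ΔY = −¥37 trillion, so ΔG = ΔY/k = (−¥37 trillion) × 0.7072 ≈ −¥26.2 trillion.
The government should cut government spending by ¥26.2 trillion.

−¥26.2 trillion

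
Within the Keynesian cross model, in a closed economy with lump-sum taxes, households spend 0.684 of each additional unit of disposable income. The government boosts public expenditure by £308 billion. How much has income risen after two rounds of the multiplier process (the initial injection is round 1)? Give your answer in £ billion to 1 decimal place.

£518.7 billion

Round 1 adds ΔG = £308 billion; each later round is MPC = 0.684 times the previous.
After 2 rounds: 308 + 210.672 = ΔG·(1 − c^2)/(1 − c) = 308 × (1 − 0.467856)/0.316 ≈ £518.7 billion.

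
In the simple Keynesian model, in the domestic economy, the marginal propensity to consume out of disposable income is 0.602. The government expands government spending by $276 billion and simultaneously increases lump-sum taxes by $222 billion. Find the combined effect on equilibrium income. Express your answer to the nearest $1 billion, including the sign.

Expenditure multiplier = 1/(1 − MPC) = 1/(1 − 0.602) = 1/0.398 ≈ 2.513.
ΔG contributes k·ΔG = (+$276 billion) / 0.398 ≈ +$693.5 billion.
ΔT of +$222 billion changes first-round spending by −c·ΔT = −$133.644 billion, contributing k·(−c·ΔT) = (−$133.644 billion) / 0.398 ≈ −$335.8 billion.
Net ΔY = k(ΔG − c·ΔT) = (+$142.356 billion) / 0.398 ≈ +$358 billion.

+$358 billion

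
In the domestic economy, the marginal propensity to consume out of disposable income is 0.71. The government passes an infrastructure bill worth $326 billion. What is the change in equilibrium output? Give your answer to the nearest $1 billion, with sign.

Expenditure multiplier = 1/(1 − MPC) = 1/(1 − 0.71) = 1/0.29 ≈ 3.448.
ΔY = k × ΔG = (+$326 billion) / 0.29 ≈ +$1,124 billion.

+$1,124 billion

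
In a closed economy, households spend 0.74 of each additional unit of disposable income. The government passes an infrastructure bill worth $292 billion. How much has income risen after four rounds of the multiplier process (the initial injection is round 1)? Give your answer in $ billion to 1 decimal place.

Round 1 adds ΔG = $292 billion; each later round is MPC = 0.74 times the previous.
After 4 rounds: 292 + 216.08 + 159.8992 + 118.325408 = ΔG·(1 − c^4)/(1 − c) = 292 × (1 − 0.29986576)/0.26 ≈ $786.3 billion.

$786.3 billion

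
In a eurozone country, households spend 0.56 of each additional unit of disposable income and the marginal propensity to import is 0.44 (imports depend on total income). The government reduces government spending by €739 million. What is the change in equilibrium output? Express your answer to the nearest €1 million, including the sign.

Government-spending multiplier = 1/(1 − c + m) = 1/(1 − 0.56 + 0.44) = 1/0.88 ≈ 1.136.
ΔY = k × ΔG = (−€739 million) / 0.88 ≈ −€840 million.

−€840 million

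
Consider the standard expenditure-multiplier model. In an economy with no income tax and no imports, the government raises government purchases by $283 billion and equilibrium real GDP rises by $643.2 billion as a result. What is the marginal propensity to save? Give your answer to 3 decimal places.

Implied spending multiplier k = ΔY/ΔG = 643.2/283 ≈ 2.2728.
Since k = 1/(1 − MPC), MPC = 1 − 1/k = 1 − ΔG/ΔY = 1 − 283/643.2 ≈ 0.560.
MPS = 1 − MPC = 0.440.

0.440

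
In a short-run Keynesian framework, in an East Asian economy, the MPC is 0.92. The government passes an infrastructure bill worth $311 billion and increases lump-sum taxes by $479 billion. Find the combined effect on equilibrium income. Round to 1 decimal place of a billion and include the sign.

−$1,621.0 billion

Expenditure multiplier = 1/(1 − MPC) = 1/(1 − 0.92) = 1/0.08 = 12.5.
ΔG contributes k·ΔG = (+$311 billion) / 0.08 = +$3,887.5 billion.
ΔT of +$479 billion changes first-round spending by −c·ΔT = −$440.68 billion, contributing k·(−c·ΔT) = (−$440.68 billion) / 0.08 = −$5,508.5 billion.
Net ΔY = k(ΔG − c·ΔT) = (−$129.68 billion) / 0.08 = −$1,621 billion.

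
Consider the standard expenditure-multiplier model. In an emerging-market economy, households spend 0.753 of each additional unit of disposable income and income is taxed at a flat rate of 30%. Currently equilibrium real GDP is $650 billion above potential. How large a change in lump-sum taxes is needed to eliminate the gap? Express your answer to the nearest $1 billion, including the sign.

Spending multiplier = 1/(1 − c(1−t)) = 1/(1 − 0.753×0.7) = 1/0.4729 ≈ 2.115.
Tax multiplier = −c·k = −0.753/0.4729 ≈ −1.592. Need ΔY = −$650 billion, so ΔT = ΔY/(−c·k) = −(−$650 billion) × 0.4729 / 0.753 ≈ +$408 billion.
The government should raise lump-sum taxes by $408 billion.

+$408 billion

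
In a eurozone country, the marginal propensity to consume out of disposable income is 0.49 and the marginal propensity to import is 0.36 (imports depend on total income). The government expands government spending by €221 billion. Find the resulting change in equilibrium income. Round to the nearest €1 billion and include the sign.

+€254 billion

Government-spending multiplier = 1/(1 − c + m) = 1/(1 − 0.49 + 0.36) = 1/0.87 ≈ 1.149.
ΔY = k × ΔG = (+€221 billion) / 0.87 ≈ +€254 billion.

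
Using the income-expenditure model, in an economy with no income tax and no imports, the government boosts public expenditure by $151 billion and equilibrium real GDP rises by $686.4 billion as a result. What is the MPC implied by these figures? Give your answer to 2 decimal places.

Implied spending multiplier k = ΔY/ΔG = 686.4/151 ≈ 4.5457.
Since k = 1/(1 − MPC), MPC = 1 − 1/k = 1 − ΔG/ΔY = 1 − 151/686.4 ≈ 0.78.

0.78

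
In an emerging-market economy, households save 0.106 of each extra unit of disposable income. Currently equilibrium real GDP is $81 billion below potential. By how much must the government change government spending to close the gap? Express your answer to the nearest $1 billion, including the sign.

MPC = 1 − MPS = 1 − 0.106 = 0.894.
Spending multiplier = 1/(1 − MPC) = 1/(1 − 0.894) = 1/0.106 ≈ 9.434.
Need ΔY = +$81 billion, so ΔG = ΔY/k = (+$81 billion) × 0.106 ≈ +$9 billion.
The government should increase government spending by $9 billion.

+$9 billion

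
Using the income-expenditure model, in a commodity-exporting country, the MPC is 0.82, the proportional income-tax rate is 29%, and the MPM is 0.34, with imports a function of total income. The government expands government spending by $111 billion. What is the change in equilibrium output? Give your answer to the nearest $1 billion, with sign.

+$146 billion

Government-spending multiplier = 1/(1 − c(1−t) + m) = 1/(1 − 0.82×0.71 + 0.34) = 1/0.7578 ≈ 1.32.
ΔY = k × ΔG = (+$111 billion) / 0.7578 ≈ +$146 billion.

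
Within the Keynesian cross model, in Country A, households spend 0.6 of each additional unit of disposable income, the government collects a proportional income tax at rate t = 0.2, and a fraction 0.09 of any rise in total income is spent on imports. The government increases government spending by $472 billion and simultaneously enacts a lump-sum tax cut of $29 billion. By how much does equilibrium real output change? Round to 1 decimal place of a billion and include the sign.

+$802.3 billion

Expenditure multiplier = 1/(1 − c(1−t) + m) = 1/(1 − 0.6×0.8 + 0.09) = 1/0.61 ≈ 1.639.
ΔG contributes k·ΔG = (+$472 billion) / 0.61 ≈ +$773.8 billion.
ΔT of −$29 billion changes first-round spending by −c·ΔT = +$17.4 billion, contributing k·(−c·ΔT) = (+$17.4 billion) / 0.61 ≈ +$28.5 billion.
Net ΔY = k(ΔG − c·ΔT) = (+$489.4 billion) / 0.61 ≈ +$802.3 billion.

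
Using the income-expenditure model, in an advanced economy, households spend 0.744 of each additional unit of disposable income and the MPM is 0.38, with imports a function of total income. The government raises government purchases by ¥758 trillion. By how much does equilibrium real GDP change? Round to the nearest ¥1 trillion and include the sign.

+¥1,192 trillion

Expenditure multiplier = 1/(1 − c + m) = 1/(1 − 0.744 + 0.38) = 1/0.636 ≈ 1.572.
ΔY = k × ΔG = (+¥758 trillion) / 0.636 ≈ +¥1,192 trillion.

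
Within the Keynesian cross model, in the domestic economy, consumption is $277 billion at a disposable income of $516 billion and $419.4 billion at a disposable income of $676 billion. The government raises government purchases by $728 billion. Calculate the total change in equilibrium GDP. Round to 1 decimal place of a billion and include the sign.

MPC = ΔC/ΔYd = (419.4 − 277)/(676 − 516) = 142.4/160 = 0.89.
Expenditure multiplier = 1/(1 − MPC) = 1/(1 − 0.89) = 1/0.11 ≈ 9.091.
ΔY = k × ΔG = (+$728 billion) / 0.11 ≈ +$6,618.2 billion.

+$6,618.2 billion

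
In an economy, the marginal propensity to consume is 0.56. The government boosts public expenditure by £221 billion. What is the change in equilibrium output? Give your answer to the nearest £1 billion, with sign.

Government-spending multiplier = 1/(1 − MPC) = 1/(1 − 0.56) = 1/0.44 ≈ 2.273.
ΔY = k × ΔG = (+£221 billion) / 0.44 ≈ +£502 billion.

+£502 billion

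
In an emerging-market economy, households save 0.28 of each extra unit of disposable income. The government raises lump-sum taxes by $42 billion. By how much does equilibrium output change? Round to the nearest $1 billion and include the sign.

−$108 billion

MPC = 1 − MPS = 1 − 0.28 = 0.72.
A lump-sum tax change of +$42 billion shifts disposable income by −$42 billion; first-round consumption changes by −c × ΔT = −0.72 × (+$42 billion) = −$30.24 billion.
Expenditure multiplier = 1/(1 − MPC) = 1/(1 − 0.72) = 1/0.28 ≈ 3.571.
The tax multiplier is −c × k ≈ −2.571, so ΔY = k × (−c·ΔT) = (−$30.24 billion) / 0.28 = −$108 billion.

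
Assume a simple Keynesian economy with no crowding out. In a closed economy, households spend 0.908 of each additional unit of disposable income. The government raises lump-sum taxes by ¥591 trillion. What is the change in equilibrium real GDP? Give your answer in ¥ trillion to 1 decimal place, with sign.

A lump-sum tax change of +¥591 trillion shifts disposable income by −¥591 trillion; first-round consumption changes by −c × ΔT = −0.908 × (+¥591 trillion) = −¥536.628 trillion.
Expenditure multiplier = 1/(1 − MPC) = 1/(1 − 0.908) = 1/0.092 ≈ 10.87.
The tax multiplier is −c × k ≈ −9.87, so ΔY = k × (−c·ΔT) = (−¥536.628 trillion) / 0.092 ≈ −¥5,832.9 trillion.

−¥5,832.9 trillion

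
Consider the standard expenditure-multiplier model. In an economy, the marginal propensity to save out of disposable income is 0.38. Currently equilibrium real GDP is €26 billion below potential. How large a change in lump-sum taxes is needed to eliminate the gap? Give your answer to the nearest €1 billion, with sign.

MPC = 1 − MPS = 1 − 0.38 = 0.62.
Spending multiplier = 1/(1 − MPC) = 1/(1 − 0.62) = 1/0.38 ≈ 2.632.
Tax multiplier = −c·k = −0.62/0.38 ≈ −1.632. Need ΔY = +€26 billion, so ΔT = ΔY/(−c·k) = −(+€26 billion) × 0.38 / 0.62 ≈ −€16 billion.
The government should cut lump-sum taxes by €16 billion.

−€16 billion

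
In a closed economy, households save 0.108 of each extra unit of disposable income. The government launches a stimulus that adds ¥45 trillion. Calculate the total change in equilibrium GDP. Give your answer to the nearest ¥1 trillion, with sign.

MPC = 1 − MPS = 1 − 0.108 = 0.892.
Spending multiplier = 1/(1 − MPC) = 1/(1 − 0.892) = 1/0.108 ≈ 9.259.
ΔY = k × ΔG = (+¥45 trillion) / 0.108 ≈ +¥417 trillion.

+¥417 trillion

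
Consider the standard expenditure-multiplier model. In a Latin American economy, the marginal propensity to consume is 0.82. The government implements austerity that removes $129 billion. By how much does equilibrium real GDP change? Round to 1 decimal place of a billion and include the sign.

−$716.7 billion

Government-spending multiplier = 1/(1 − MPC) = 1/(1 − 0.82) = 1/0.18 ≈ 5.556.
ΔY = k × ΔG = (−$129 billion) / 0.18 ≈ −$716.7 billion.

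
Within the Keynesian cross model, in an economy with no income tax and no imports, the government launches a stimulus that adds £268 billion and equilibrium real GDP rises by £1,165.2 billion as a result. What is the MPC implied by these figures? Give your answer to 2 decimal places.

Implied spending multiplier k = ΔY/ΔG = 1,165.2/268 ≈ 4.3478.
Since k = 1/(1 − MPC), MPC = 1 − 1/k = 1 − ΔG/ΔY = 1 − 268/1,165.2 ≈ 0.77.

0.77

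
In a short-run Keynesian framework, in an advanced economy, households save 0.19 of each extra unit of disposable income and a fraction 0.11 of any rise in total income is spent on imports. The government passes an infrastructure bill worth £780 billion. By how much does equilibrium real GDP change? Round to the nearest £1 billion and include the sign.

MPC = 1 − MPS = 1 − 0.19 = 0.81.
Expenditure multiplier = 1/(1 − c + m) = 1/(1 − 0.81 + 0.11) = 1/0.3 ≈ 3.333.
ΔY = k × ΔG = (+£780 billion) / 0.3 = +£2,600 billion.

+£2,600 billion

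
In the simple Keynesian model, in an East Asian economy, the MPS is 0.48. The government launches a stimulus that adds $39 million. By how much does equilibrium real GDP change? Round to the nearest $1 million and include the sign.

MPC = 1 − MPS = 1 − 0.48 = 0.52.
Spending multiplier = 1/(1 − MPC) = 1/(1 − 0.52) = 1/0.48 ≈ 2.083.
ΔY = k × ΔG = (+$39 million) / 0.48 ≈ +$81 million.

+$81 million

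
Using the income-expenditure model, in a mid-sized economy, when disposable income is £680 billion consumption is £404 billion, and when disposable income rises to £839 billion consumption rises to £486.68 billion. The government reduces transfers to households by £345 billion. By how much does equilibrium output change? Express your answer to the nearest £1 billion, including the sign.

−£374 billion

MPC = ΔC/ΔYd = (486.68 − 404)/(839 − 680) = 82.68/159 = 0.52.
The transfer change shifts disposable income by −£345 billion, so first-round consumption changes by c·ΔTR = 0.52 × (−£345 billion) = −£179.4 billion.
Expenditure multiplier = 1/(1 − MPC) = 1/(1 − 0.52) = 1/0.48 ≈ 2.083.
The transfer multiplier is c × k ≈ 1.083, so ΔY = k × (c·ΔTR) = (−£179.4 billion) / 0.48 ≈ −£374 billion.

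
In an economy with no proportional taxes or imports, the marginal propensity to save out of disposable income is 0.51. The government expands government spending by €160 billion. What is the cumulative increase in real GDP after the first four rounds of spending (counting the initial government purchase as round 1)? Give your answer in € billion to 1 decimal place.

€295.6 billion

MPC = 1 − MPS = 1 − 0.51 = 0.49.
Round 1 adds ΔG = €160 billion; each later round is MPC = 0.49 times the previous.
After 4 rounds: 160 + 78.4 + 38.416 + 18.82384 = ΔG·(1 − c^4)/(1 − c) = 160 × (1 − 0.05764801)/0.51 ≈ €295.6 billion.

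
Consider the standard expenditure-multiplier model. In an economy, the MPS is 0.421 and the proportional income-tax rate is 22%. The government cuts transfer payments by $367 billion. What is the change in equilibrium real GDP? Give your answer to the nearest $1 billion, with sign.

−$387 billion

MPC = 1 − MPS = 1 − 0.421 = 0.579.
The transfer change shifts disposable income by −$367 billion, so first-round consumption changes by c·ΔTR = 0.579 × (−$367 billion) = −$212.493 billion.
Expenditure multiplier = 1/(1 − c(1−t)) = 1/(1 − 0.579×0.78) = 1/0.54838 ≈ 1.824.
The transfer multiplier is c × k ≈ 1.056, so ΔY = k × (c·ΔTR) = (−$212.493 billion) / 0.54838 ≈ −$387 billion.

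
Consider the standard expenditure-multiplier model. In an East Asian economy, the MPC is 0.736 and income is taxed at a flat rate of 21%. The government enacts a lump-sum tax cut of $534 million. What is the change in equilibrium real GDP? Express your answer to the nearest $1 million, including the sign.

A lump-sum tax change of −$534 million shifts disposable income by +$534 million; first-round consumption changes by −c × ΔT = −0.736 × (−$534 million) = +$393.024 million.
Expenditure multiplier = 1/(1 − c(1−t)) = 1/(1 − 0.736×0.79) = 1/0.41856 ≈ 2.389.
The tax multiplier is −c × k ≈ −1.758, so ΔY = k × (−c·ΔT) = (+$393.024 million) / 0.41856 ≈ +$939 million.

+$939 million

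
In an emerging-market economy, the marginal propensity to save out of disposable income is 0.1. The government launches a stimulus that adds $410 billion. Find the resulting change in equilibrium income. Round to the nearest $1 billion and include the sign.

MPC = 1 − MPS = 1 − 0.1 = 0.9.
Expenditure multiplier = 1/(1 − MPC) = 1/(1 − 0.9) = 1/0.1 = 10.
ΔY = k × ΔG = (+$410 billion) / 0.1 = +$4,100 billion.

+$4,100 billion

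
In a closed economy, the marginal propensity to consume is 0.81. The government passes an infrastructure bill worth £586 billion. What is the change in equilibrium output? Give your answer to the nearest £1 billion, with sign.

+£3,084 billion

Spending multiplier = 1/(1 − MPC) = 1/(1 − 0.81) = 1/0.19 ≈ 5.263.
ΔY = k × ΔG = (+£586 billion) / 0.19 ≈ +£3,084 billion.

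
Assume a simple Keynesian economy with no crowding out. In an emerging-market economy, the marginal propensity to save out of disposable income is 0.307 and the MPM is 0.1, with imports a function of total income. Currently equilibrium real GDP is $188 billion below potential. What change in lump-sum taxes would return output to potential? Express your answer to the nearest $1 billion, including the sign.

MPC = 1 − MPS = 1 − 0.307 = 0.693.
Spending multiplier = 1/(1 − c + m) = 1/(1 − 0.693 + 0.1) = 1/0.407 ≈ 2.457.
Tax multiplier = −c·k = −0.693/0.407 ≈ −1.703. Need ΔY = +$188 billion, so ΔT = ΔY/(−c·k) = −(+$188 billion) × 0.407 / 0.693 ≈ −$110 billion.
The government should cut lump-sum taxes by $110 billion.

−$110 billion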